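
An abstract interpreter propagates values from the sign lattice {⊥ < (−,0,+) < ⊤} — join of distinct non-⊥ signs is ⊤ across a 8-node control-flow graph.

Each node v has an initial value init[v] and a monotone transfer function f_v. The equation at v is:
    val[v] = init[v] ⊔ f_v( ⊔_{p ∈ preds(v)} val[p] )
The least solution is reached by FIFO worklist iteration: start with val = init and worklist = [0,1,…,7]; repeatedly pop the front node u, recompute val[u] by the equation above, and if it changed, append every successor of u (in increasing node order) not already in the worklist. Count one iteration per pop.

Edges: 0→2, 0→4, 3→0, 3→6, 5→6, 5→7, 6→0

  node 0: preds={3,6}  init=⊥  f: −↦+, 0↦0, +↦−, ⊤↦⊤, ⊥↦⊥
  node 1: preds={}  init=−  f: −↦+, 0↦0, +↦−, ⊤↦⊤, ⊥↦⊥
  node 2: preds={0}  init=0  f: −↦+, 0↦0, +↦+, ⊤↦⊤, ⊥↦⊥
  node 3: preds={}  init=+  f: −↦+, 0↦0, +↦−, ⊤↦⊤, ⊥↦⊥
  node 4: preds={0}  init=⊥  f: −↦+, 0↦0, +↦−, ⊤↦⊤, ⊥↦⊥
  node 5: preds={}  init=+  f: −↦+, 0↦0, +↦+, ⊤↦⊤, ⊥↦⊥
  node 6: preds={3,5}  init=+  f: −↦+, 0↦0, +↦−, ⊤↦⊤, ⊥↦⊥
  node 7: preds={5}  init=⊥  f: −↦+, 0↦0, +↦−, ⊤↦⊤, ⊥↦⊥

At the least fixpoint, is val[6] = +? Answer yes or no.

Trace (11 dequeues):
  [1] u=0 | in + | out − | prev ⊥ | push {}
  [2] u=1 | in ⊥ | out − | ==
  [3] u=2 | in − | out ⊤ | prev 0 | push {}
  [4] u=3 | in ⊥ | out + | ==
  [5] u=4 | in − | out + | prev ⊥ | push {}
  [6] u=5 | in ⊥ | out + | ==
  [7] u=6 | in + | out ⊤ | prev + | push {0}
  [8] u=7 | in + | out − | prev ⊥ | push {}
  [9] u=0 | in ⊤ | out ⊤ | prev − | push {2,4}
  [10] u=2 | in ⊤ | out ⊤ | ==
  [11] u=4 | in ⊤ | out ⊤ | prev + | push {}

Converged values:
  [0] ⊤
  [1] −
  [2] ⊤
  [3] +
  [4] ⊤
  [5] +
  [6] ⊤
  [7] −

no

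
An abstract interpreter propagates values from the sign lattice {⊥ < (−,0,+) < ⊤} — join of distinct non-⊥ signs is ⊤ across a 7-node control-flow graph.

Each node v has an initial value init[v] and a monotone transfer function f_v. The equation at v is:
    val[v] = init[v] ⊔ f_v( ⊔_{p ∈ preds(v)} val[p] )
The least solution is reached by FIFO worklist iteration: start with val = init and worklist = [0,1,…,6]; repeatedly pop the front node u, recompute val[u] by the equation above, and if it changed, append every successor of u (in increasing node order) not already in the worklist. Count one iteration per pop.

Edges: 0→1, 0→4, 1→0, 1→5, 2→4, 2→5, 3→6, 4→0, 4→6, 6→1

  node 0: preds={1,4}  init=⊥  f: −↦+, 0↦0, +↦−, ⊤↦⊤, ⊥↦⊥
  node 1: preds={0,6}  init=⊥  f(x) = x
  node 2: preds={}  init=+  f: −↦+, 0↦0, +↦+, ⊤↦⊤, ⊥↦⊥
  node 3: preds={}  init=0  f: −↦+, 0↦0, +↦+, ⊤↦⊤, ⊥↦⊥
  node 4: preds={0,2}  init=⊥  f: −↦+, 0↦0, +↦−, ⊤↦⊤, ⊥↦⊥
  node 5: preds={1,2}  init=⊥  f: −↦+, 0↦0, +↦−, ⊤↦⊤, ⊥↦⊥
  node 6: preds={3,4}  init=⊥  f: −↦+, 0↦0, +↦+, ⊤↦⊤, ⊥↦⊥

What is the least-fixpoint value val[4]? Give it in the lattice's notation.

Iteration log — 16 steps:
  step 1. node 0  ⊔preds=⊥  new=⊥  stable
  step 2. node 1  ⊔preds=⊥  new=⊥  stable
  step 3. node 2  ⊔preds=⊥  new=+  stable
  step 4. node 3  ⊔preds=⊥  new=0  stable
  step 5. node 4  ⊔preds=+  new=−  old=⊥  +wl: 0
  step 6. node 5  ⊔preds=+  new=−  old=⊥  +wl: 
  step 7. node 6  ⊔preds=⊤  new=⊤  old=⊥  +wl: 1
  step 8. node 0  ⊔preds=−  new=+  old=⊥  +wl: 4
  step 9. node 1  ⊔preds=⊤  new=⊤  old=⊥  +wl: 0,5
  step 10. node 4  ⊔preds=+  new=−  stable
  step 11. node 0  ⊔preds=⊤  new=⊤  old=+  +wl: 1,4
  step 12. node 5  ⊔preds=⊤  new=⊤  old=−  +wl: 
  step 13. node 1  ⊔preds=⊤  new=⊤  stable
  step 14. node 4  ⊔preds=⊤  new=⊤  old=−  +wl: 0,6
  step 15. node 0  ⊔preds=⊤  new=⊤  stable
  step 16. node 6  ⊔preds=⊤  new=⊤  stable

Least fixpoint reached:
  node 0: ⊤
  node 1: ⊤
  node 2: +
  node 3: 0
  node 4: ⊤
  node 5: ⊤
  node 6: ⊤

⊤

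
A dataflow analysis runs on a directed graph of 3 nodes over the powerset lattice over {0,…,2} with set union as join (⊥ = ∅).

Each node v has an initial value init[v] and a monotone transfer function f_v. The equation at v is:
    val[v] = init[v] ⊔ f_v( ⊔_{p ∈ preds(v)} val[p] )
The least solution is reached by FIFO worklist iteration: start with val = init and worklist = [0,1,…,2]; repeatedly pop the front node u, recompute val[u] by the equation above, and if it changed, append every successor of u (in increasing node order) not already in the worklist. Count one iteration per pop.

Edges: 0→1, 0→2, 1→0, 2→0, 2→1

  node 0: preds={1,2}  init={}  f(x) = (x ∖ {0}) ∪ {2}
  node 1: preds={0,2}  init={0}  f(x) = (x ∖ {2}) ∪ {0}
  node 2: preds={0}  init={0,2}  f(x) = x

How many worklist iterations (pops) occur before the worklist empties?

Iteration log — 3 steps:
  step 1. node 0  ⊔preds={0,2}  new={2}  old={}  +wl: 
  step 2. node 1  ⊔preds={0,2}  new={0}  stable
  step 3. node 2  ⊔preds={2}  new={0,2}  stable

Least fixpoint reached:
  node 0: {2}
  node 1: {0}
  node 2: {0,2}

3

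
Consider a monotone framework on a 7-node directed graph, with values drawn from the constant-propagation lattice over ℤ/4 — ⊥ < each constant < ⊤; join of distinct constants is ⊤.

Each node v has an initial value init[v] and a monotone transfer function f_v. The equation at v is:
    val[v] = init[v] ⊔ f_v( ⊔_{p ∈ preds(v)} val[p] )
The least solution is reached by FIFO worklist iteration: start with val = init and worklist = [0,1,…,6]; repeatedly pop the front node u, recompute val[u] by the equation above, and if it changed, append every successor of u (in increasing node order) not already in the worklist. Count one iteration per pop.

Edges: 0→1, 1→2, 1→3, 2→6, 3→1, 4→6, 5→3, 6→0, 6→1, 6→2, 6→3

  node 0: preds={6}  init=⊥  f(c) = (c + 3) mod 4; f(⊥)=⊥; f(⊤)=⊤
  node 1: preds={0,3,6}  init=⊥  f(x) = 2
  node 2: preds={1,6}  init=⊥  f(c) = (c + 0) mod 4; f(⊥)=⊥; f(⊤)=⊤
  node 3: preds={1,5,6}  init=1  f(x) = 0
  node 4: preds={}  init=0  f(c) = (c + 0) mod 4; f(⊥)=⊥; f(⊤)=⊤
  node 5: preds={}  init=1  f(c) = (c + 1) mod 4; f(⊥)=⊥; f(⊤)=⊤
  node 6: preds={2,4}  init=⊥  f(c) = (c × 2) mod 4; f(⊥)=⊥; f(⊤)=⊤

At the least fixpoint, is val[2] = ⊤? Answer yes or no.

Worklist (13 pops):
  #1 pop 0: in=⊥ → ⊥ (no change)
  #2 pop 1: in=1 → 2 (was ⊥); enqueue []
  #3 pop 2: in=2 → 2 (was ⊥); enqueue []
  #4 pop 3: in=⊤ → ⊤ (was 1); enqueue [1]
  #5 pop 4: in=⊥ → 0 (no change)
  #6 pop 5: in=⊥ → 1 (no change)
  #7 pop 6: in=⊤ → ⊤ (was ⊥); enqueue [0,2,3]
  #8 pop 1: in=⊤ → 2 (no change)
  #9 pop 0: in=⊤ → ⊤ (was ⊥); enqueue [1]
  #10 pop 2: in=⊤ → ⊤ (was 2); enqueue [6]
  #11 pop 3: in=⊤ → ⊤ (no change)
  #12 pop 1: in=⊤ → 2 (no change)
  #13 pop 6: in=⊤ → ⊤ (no change)

Fixpoint:
  val[0] = ⊤
  val[1] = 2
  val[2] = ⊤
  val[3] = ⊤
  val[4] = 0
  val[5] = 1
  val[6] = ⊤

yes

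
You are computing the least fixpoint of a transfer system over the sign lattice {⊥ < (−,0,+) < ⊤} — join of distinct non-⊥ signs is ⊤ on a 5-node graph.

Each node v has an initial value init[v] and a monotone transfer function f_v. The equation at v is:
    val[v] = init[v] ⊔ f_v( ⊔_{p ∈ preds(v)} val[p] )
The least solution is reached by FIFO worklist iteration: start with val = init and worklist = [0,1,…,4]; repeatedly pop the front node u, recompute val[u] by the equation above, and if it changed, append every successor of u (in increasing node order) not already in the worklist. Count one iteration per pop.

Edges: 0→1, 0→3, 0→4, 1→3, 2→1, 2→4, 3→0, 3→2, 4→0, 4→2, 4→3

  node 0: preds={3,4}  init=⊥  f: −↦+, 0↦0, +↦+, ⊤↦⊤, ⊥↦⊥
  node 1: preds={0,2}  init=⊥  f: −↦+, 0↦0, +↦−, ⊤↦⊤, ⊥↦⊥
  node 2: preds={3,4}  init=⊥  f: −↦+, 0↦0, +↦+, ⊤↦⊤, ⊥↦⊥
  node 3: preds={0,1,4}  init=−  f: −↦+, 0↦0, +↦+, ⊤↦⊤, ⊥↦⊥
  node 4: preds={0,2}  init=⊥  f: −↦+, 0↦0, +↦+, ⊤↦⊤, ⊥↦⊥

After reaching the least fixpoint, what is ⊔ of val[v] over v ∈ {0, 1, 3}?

Trace (14 dequeues):
  [1] u=0 | in − | out + | prev ⊥ | push {}
  [2] u=1 | in + | out − | prev ⊥ | push {}
  [3] u=2 | in − | out + | prev ⊥ | push {1}
  [4] u=3 | in ⊤ | out ⊤ | prev − | push {0,2}
  [5] u=4 | in + | out + | prev ⊥ | push {3}
  [6] u=1 | in + | out − | ==
  [7] u=0 | in ⊤ | out ⊤ | prev + | push {1,4}
  [8] u=2 | in ⊤ | out ⊤ | prev + | push {}
  [9] u=3 | in ⊤ | out ⊤ | ==
  [10] u=1 | in ⊤ | out ⊤ | prev − | push {3}
  [11] u=4 | in ⊤ | out ⊤ | prev + | push {0,2}
  [12] u=3 | in ⊤ | out ⊤ | ==
  [13] u=0 | in ⊤ | out ⊤ | ==
  [14] u=2 | in ⊤ | out ⊤ | ==

Converged values:
  [0] ⊤
  [1] ⊤
  [2] ⊤
  [3] ⊤
  [4] ⊤

⊤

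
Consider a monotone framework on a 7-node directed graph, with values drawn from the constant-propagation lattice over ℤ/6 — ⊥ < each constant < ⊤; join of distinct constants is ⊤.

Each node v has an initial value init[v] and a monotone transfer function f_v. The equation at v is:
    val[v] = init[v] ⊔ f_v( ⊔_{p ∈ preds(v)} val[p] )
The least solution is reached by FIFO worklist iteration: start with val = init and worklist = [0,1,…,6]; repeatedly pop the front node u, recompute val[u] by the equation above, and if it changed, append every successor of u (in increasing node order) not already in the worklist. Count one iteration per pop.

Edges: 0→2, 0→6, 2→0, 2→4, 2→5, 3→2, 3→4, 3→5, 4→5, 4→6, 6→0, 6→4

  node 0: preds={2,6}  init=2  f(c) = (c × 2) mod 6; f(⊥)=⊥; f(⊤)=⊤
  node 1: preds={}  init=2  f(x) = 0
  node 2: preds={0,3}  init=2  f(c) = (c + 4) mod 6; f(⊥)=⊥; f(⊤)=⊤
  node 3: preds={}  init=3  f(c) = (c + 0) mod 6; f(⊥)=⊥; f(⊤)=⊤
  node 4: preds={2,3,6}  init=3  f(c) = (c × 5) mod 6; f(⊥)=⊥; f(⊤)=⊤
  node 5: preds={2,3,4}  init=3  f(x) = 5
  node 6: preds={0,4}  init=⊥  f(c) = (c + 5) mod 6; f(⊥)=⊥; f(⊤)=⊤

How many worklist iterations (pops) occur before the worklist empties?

Iteration log — 9 steps:
  step 1. node 0  ⊔preds=2  new=⊤  old=2  +wl: 
  step 2. node 1  ⊔preds=⊥  new=⊤  old=2  +wl: 
  step 3. node 2  ⊔preds=⊤  new=⊤  old=2  +wl: 0
  step 4. node 3  ⊔preds=⊥  new=3  stable
  step 5. node 4  ⊔preds=⊤  new=⊤  old=3  +wl: 
  step 6. node 5  ⊔preds=⊤  new=⊤  old=3  +wl: 
  step 7. node 6  ⊔preds=⊤  new=⊤  old=⊥  +wl: 4
  step 8. node 0  ⊔preds=⊤  new=⊤  stable
  step 9. node 4  ⊔preds=⊤  new=⊤  stable

Least fixpoint reached:
  node 0: ⊤
  node 1: ⊤
  node 2: ⊤
  node 3: 3
  node 4: ⊤
  node 5: ⊤
  node 6: ⊤

9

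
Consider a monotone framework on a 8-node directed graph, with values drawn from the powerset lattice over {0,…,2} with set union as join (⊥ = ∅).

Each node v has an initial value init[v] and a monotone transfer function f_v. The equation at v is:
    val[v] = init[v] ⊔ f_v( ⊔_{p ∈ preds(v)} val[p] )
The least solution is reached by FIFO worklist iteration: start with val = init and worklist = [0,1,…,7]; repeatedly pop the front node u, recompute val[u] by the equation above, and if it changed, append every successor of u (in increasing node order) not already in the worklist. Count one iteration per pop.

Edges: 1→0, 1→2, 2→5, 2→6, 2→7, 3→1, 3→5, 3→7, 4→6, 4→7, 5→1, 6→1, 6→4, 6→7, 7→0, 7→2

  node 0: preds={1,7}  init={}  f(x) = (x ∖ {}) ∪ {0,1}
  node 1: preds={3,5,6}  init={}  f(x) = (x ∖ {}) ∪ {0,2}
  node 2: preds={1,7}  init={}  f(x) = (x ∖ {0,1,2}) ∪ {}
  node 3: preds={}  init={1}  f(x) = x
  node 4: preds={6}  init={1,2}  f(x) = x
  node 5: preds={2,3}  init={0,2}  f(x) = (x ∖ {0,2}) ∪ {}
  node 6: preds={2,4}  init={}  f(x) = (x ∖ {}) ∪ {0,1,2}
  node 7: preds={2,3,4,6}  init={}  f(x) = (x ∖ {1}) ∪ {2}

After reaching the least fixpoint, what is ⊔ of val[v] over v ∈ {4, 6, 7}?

Trace (14 dequeues):
  [1] u=0 | in {} | out {0,1} | prev {} | push {}
  [2] u=1 | in {0,1,2} | out {0,1,2} | prev {} | push {0}
  [3] u=2 | in {0,1,2} | out {} | ==
  [4] u=3 | in {} | out {1} | ==
  [5] u=4 | in {} | out {1,2} | ==
  [6] u=5 | in {1} | out {0,1,2} | prev {0,2} | push {1}
  [7] u=6 | in {1,2} | out {0,1,2} | prev {} | push {4}
  [8] u=7 | in {0,1,2} | out {0,2} | prev {} | push {2}
  [9] u=0 | in {0,1,2} | out {0,1,2} | prev {0,1} | push {}
  [10] u=1 | in {0,1,2} | out {0,1,2} | ==
  [11] u=4 | in {0,1,2} | out {0,1,2} | prev {1,2} | push {6,7}
  [12] u=2 | in {0,1,2} | out {} | ==
  [13] u=6 | in {0,1,2} | out {0,1,2} | ==
  [14] u=7 | in {0,1,2} | out {0,2} | ==

Converged values:
  [0] {0,1,2}
  [1] {0,1,2}
  [2] {}
  [3] {1}
  [4] {0,1,2}
  [5] {0,1,2}
  [6] {0,1,2}
  [7] {0,2}

{0,1,2}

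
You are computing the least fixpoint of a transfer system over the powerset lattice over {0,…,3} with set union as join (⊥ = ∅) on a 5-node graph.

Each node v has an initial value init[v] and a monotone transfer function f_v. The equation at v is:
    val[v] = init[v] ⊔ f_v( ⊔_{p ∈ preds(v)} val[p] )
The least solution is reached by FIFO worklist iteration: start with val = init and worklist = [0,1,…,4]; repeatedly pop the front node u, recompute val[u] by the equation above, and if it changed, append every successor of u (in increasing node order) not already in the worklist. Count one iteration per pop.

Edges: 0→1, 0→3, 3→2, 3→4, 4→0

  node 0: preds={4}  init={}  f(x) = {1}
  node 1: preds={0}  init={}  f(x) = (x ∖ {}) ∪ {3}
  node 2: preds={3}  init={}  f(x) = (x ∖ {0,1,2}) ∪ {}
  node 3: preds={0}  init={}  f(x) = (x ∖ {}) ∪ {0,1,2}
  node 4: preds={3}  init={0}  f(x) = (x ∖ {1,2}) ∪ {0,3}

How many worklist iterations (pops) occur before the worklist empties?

7

Iteration log — 7 steps:
  step 1. node 0  ⊔preds={0}  new={1}  old={}  +wl: 
  step 2. node 1  ⊔preds={1}  new={1,3}  old={}  +wl: 
  step 3. node 2  ⊔preds={}  new={}  stable
  step 4. node 3  ⊔preds={1}  new={0,1,2}  old={}  +wl: 2
  step 5. node 4  ⊔preds={0,1,2}  new={0,3}  old={0}  +wl: 0
  step 6. node 2  ⊔preds={0,1,2}  new={}  stable
  step 7. node 0  ⊔preds={0,3}  new={1}  stable

Least fixpoint reached:
  node 0: {1}
  node 1: {1,3}
  node 2: {}
  node 3: {0,1,2}
  node 4: {0,3}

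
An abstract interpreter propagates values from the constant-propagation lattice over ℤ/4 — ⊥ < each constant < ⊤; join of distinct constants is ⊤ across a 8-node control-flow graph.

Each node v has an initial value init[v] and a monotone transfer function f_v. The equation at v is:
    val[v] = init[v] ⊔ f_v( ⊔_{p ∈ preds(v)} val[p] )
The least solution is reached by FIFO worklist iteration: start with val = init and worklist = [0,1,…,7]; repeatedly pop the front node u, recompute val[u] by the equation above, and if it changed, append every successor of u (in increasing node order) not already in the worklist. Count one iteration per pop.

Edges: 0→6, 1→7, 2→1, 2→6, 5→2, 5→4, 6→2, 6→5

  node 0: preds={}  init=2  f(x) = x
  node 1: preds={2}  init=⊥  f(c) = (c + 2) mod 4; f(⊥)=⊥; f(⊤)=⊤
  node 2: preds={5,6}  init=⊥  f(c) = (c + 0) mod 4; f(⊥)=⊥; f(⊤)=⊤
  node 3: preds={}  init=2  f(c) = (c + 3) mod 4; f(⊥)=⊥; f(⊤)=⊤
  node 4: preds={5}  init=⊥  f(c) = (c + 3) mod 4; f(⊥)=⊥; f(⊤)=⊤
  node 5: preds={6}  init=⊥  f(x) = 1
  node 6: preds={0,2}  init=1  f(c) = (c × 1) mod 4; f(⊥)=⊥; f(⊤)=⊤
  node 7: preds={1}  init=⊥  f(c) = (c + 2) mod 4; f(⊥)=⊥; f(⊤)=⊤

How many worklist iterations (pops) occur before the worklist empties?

16

Worklist (16 pops):
  #1 pop 0: in=⊥ → 2 (no change)
  #2 pop 1: in=⊥ → ⊥ (no change)
  #3 pop 2: in=1 → 1 (was ⊥); enqueue [1]
  #4 pop 3: in=⊥ → 2 (no change)
  #5 pop 4: in=⊥ → ⊥ (no change)
  #6 pop 5: in=1 → 1 (was ⊥); enqueue [2,4]
  #7 pop 6: in=⊤ → ⊤ (was 1); enqueue [5]
  #8 pop 7: in=⊥ → ⊥ (no change)
  #9 pop 1: in=1 → 3 (was ⊥); enqueue [7]
  #10 pop 2: in=⊤ → ⊤ (was 1); enqueue [1,6]
  #11 pop 4: in=1 → 0 (was ⊥); enqueue []
  #12 pop 5: in=⊤ → 1 (no change)
  #13 pop 7: in=3 → 1 (was ⊥); enqueue []
  #14 pop 1: in=⊤ → ⊤ (was 3); enqueue [7]
  #15 pop 6: in=⊤ → ⊤ (no change)
  #16 pop 7: in=⊤ → ⊤ (was 1); enqueue []

Fixpoint:
  val[0] = 2
  val[1] = ⊤
  val[2] = ⊤
  val[3] = 2
  val[4] = 0
  val[5] = 1
  val[6] = ⊤
  val[7] = ⊤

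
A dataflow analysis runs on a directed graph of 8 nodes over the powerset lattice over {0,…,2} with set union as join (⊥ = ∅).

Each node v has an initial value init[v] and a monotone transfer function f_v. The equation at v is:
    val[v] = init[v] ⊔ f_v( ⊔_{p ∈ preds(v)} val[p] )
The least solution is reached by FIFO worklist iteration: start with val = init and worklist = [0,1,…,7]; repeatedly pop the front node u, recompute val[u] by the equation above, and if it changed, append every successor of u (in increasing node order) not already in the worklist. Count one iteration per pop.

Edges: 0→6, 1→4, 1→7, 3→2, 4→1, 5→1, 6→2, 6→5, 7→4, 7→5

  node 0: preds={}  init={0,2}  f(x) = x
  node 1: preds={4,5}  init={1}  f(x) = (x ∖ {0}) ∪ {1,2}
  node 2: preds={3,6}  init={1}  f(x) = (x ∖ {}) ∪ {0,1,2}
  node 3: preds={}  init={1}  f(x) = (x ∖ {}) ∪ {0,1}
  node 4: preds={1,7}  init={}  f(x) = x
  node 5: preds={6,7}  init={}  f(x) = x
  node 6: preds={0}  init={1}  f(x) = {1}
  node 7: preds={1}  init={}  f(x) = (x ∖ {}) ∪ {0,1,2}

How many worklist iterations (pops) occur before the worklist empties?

13

Trace (13 dequeues):
  [1] u=0 | in {} | out {0,2} | ==
  [2] u=1 | in {} | out {1,2} | prev {1} | push {}
  [3] u=2 | in {1} | out {0,1,2} | prev {1} | push {}
  [4] u=3 | in {} | out {0,1} | prev {1} | push {2}
  [5] u=4 | in {1,2} | out {1,2} | prev {} | push {1}
  [6] u=5 | in {1} | out {1} | prev {} | push {}
  [7] u=6 | in {0,2} | out {1} | ==
  [8] u=7 | in {1,2} | out {0,1,2} | prev {} | push {4,5}
  [9] u=2 | in {0,1} | out {0,1,2} | ==
  [10] u=1 | in {1,2} | out {1,2} | ==
  [11] u=4 | in {0,1,2} | out {0,1,2} | prev {1,2} | push {1}
  [12] u=5 | in {0,1,2} | out {0,1,2} | prev {1} | push {}
  [13] u=1 | in {0,1,2} | out {1,2} | ==

Converged values:
  [0] {0,2}
  [1] {1,2}
  [2] {0,1,2}
  [3] {0,1}
  [4] {0,1,2}
  [5] {0,1,2}
  [6] {1}
  [7] {0,1,2}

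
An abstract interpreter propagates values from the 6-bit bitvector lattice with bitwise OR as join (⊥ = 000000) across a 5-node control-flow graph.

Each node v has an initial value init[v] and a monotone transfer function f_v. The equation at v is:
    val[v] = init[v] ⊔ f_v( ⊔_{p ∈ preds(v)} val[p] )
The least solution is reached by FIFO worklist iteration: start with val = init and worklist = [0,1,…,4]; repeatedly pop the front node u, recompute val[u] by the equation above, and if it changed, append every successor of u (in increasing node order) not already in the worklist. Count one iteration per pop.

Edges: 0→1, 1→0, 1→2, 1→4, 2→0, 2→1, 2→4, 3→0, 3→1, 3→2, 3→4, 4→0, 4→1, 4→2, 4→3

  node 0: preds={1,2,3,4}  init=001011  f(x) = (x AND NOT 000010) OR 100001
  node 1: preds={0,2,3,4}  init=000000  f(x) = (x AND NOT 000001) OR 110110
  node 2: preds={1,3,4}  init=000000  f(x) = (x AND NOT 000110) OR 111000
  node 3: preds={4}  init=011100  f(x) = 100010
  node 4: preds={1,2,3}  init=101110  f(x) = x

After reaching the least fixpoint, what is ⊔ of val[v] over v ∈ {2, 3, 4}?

111110

Iteration log — 9 steps:
  step 1. node 0  ⊔preds=111110  new=111111  old=001011  +wl: 
  step 2. node 1  ⊔preds=111111  new=111110  old=000000  +wl: 0
  step 3. node 2  ⊔preds=111110  new=111000  old=000000  +wl: 1
  step 4. node 3  ⊔preds=101110  new=111110  old=011100  +wl: 2
  step 5. node 4  ⊔preds=111110  new=111110  old=101110  +wl: 3
  step 6. node 0  ⊔preds=111110  new=111111  stable
  step 7. node 1  ⊔preds=111111  new=111110  stable
  step 8. node 2  ⊔preds=111110  new=111000  stable
  step 9. node 3  ⊔preds=111110  new=111110  stable

Least fixpoint reached:
  node 0: 111111
  node 1: 111110
  node 2: 111000
  node 3: 111110
  node 4: 111110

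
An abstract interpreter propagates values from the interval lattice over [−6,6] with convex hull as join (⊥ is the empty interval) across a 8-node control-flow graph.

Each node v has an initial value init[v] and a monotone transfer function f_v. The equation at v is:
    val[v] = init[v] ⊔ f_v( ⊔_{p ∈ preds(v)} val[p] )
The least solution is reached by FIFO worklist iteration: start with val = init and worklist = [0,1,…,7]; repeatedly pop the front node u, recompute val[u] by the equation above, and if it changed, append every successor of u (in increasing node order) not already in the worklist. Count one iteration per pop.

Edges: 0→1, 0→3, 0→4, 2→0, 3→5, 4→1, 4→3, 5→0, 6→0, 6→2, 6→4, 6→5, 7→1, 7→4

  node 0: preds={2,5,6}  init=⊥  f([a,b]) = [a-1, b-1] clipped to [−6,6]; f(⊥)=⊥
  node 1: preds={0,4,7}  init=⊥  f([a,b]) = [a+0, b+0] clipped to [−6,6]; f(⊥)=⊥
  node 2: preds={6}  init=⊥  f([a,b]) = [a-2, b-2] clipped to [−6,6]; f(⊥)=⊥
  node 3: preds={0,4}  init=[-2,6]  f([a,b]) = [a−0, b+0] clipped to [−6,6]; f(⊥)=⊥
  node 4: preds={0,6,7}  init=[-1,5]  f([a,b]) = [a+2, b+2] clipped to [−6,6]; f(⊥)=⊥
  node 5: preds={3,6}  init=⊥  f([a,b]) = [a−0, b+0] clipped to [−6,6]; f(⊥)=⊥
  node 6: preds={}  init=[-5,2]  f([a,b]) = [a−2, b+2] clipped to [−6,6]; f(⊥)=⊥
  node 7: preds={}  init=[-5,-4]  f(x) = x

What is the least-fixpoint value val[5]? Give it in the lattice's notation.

Trace (14 dequeues):
  [1] u=0 | in [-5,2] | out [-6,1] | prev ⊥ | push {}
  [2] u=1 | in [-6,5] | out [-6,5] | prev ⊥ | push {}
  [3] u=2 | in [-5,2] | out [-6,0] | prev ⊥ | push {0}
  [4] u=3 | in [-6,5] | out [-6,6] | prev [-2,6] | push {}
  [5] u=4 | in [-6,2] | out [-4,5] | prev [-1,5] | push {1,3}
  [6] u=5 | in [-6,6] | out [-6,6] | prev ⊥ | push {}
  [7] u=6 | in ⊥ | out [-5,2] | ==
  [8] u=7 | in ⊥ | out [-5,-4] | ==
  [9] u=0 | in [-6,6] | out [-6,5] | prev [-6,1] | push {4}
  [10] u=1 | in [-6,5] | out [-6,5] | ==
  [11] u=3 | in [-6,5] | out [-6,6] | ==
  [12] u=4 | in [-6,5] | out [-4,6] | prev [-4,5] | push {1,3}
  [13] u=1 | in [-6,6] | out [-6,6] | prev [-6,5] | push {}
  [14] u=3 | in [-6,6] | out [-6,6] | ==

Converged values:
  [0] [-6,5]
  [1] [-6,6]
  [2] [-6,0]
  [3] [-6,6]
  [4] [-4,6]
  [5] [-6,6]
  [6] [-5,2]
  [7] [-5,-4]

[-6,6]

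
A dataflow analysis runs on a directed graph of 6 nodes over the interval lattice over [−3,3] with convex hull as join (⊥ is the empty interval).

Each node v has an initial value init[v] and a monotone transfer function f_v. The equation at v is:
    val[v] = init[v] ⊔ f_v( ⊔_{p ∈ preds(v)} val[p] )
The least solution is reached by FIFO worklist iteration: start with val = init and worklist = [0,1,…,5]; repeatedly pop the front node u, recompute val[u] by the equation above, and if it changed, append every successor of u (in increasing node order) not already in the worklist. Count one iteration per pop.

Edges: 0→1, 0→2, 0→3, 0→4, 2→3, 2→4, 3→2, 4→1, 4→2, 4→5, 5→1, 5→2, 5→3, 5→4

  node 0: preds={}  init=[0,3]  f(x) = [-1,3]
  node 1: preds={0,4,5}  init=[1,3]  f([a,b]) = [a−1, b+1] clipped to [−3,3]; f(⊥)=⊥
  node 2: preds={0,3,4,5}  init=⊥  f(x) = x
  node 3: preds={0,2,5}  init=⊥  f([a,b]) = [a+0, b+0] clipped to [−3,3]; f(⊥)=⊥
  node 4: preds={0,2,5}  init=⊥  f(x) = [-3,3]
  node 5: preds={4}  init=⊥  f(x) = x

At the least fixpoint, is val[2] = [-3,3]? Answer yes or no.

Iteration log — 11 steps:
  step 1. node 0  ⊔preds=⊥  new=[-1,3]  old=[0,3]  +wl: 
  step 2. node 1  ⊔preds=[-1,3]  new=[-2,3]  old=[1,3]  +wl: 
  step 3. node 2  ⊔preds=[-1,3]  new=[-1,3]  old=⊥  +wl: 
  step 4. node 3  ⊔preds=[-1,3]  new=[-1,3]  old=⊥  +wl: 2
  step 5. node 4  ⊔preds=[-1,3]  new=[-3,3]  old=⊥  +wl: 1
  step 6. node 5  ⊔preds=[-3,3]  new=[-3,3]  old=⊥  +wl: 3,4
  step 7. node 2  ⊔preds=[-3,3]  new=[-3,3]  old=[-1,3]  +wl: 
  step 8. node 1  ⊔preds=[-3,3]  new=[-3,3]  old=[-2,3]  +wl: 
  step 9. node 3  ⊔preds=[-3,3]  new=[-3,3]  old=[-1,3]  +wl: 2
  step 10. node 4  ⊔preds=[-3,3]  new=[-3,3]  stable
  step 11. node 2  ⊔preds=[-3,3]  new=[-3,3]  stable

Least fixpoint reached:
  node 0: [-1,3]
  node 1: [-3,3]
  node 2: [-3,3]
  node 3: [-3,3]
  node 4: [-3,3]
  node 5: [-3,3]

yes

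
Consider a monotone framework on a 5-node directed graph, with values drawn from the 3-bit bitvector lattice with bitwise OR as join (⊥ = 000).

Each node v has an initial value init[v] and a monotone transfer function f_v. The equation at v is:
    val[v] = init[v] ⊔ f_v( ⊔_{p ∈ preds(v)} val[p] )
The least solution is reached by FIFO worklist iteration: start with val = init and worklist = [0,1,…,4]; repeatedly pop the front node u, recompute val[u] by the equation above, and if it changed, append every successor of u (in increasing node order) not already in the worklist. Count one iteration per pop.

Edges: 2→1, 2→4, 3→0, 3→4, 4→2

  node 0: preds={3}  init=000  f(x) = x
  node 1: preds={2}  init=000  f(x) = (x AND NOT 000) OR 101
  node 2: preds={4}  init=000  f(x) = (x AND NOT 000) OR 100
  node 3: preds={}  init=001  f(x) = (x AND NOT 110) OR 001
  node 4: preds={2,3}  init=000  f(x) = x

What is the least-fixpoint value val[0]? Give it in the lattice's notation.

Iteration log — 9 steps:
  step 1. node 0  ⊔preds=001  new=001  old=000  +wl: 
  step 2. node 1  ⊔preds=000  new=101  old=000  +wl: 
  step 3. node 2  ⊔preds=000  new=100  old=000  +wl: 1
  step 4. node 3  ⊔preds=000  new=001  stable
  step 5. node 4  ⊔preds=101  new=101  old=000  +wl: 2
  step 6. node 1  ⊔preds=100  new=101  stable
  step 7. node 2  ⊔preds=101  new=101  old=100  +wl: 1,4
  step 8. node 1  ⊔preds=101  new=101  stable
  step 9. node 4  ⊔preds=101  new=101  stable

Least fixpoint reached:
  node 0: 001
  node 1: 101
  node 2: 101
  node 3: 001
  node 4: 101

001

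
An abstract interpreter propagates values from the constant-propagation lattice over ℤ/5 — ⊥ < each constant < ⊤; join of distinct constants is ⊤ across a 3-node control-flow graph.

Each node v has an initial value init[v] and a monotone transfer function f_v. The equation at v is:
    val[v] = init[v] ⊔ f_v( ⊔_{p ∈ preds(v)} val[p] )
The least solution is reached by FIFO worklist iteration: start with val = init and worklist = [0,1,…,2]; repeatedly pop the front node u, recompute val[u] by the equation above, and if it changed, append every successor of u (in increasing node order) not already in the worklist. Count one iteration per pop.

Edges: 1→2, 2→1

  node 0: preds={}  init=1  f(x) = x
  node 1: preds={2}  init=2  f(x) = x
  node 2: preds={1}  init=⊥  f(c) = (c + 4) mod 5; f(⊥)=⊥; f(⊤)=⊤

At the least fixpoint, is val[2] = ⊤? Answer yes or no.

yes

Iteration log — 6 steps:
  step 1. node 0  ⊔preds=⊥  new=1  stable
  step 2. node 1  ⊔preds=⊥  new=2  stable
  step 3. node 2  ⊔preds=2  new=1  old=⊥  +wl: 1
  step 4. node 1  ⊔preds=1  new=⊤  old=2  +wl: 2
  step 5. node 2  ⊔preds=⊤  new=⊤  old=1  +wl: 1
  step 6. node 1  ⊔preds=⊤  new=⊤  stable

Least fixpoint reached:
  node 0: 1
  node 1: ⊤
  node 2: ⊤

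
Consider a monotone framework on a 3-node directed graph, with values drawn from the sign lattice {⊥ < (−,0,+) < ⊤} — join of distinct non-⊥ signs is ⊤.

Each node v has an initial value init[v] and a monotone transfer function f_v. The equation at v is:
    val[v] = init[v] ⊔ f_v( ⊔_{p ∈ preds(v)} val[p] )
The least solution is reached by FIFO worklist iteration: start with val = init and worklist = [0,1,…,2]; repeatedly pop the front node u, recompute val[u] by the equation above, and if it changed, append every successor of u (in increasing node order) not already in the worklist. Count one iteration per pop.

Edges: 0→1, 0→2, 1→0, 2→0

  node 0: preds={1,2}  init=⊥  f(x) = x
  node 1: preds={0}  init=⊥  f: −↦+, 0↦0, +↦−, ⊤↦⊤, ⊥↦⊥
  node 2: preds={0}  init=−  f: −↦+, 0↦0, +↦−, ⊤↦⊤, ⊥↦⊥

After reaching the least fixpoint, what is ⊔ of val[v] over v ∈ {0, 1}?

⊤

Trace (7 dequeues):
  [1] u=0 | in − | out − | prev ⊥ | push {}
  [2] u=1 | in − | out + | prev ⊥ | push {0}
  [3] u=2 | in − | out ⊤ | prev − | push {}
  [4] u=0 | in ⊤ | out ⊤ | prev − | push {1,2}
  [5] u=1 | in ⊤ | out ⊤ | prev + | push {0}
  [6] u=2 | in ⊤ | out ⊤ | ==
  [7] u=0 | in ⊤ | out ⊤ | ==

Converged values:
  [0] ⊤
  [1] ⊤
  [2] ⊤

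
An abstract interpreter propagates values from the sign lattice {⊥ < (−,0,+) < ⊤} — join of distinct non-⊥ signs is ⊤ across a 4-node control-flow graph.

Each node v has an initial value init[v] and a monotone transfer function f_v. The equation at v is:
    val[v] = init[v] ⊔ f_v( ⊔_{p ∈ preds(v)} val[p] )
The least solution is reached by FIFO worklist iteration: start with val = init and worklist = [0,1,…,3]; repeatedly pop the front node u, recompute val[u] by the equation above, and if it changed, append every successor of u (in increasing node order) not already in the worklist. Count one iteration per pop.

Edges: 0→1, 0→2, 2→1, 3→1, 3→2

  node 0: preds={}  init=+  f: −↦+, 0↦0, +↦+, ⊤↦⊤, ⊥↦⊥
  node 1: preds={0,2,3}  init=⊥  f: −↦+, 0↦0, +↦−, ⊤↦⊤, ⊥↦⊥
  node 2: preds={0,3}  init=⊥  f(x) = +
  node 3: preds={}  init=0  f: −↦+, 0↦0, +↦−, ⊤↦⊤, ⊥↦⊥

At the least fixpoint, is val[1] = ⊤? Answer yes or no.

Trace (5 dequeues):
  [1] u=0 | in ⊥ | out + | ==
  [2] u=1 | in ⊤ | out ⊤ | prev ⊥ | push {}
  [3] u=2 | in ⊤ | out + | prev ⊥ | push {1}
  [4] u=3 | in ⊥ | out 0 | ==
  [5] u=1 | in ⊤ | out ⊤ | ==

Converged values:
  [0] +
  [1] ⊤
  [2] +
  [3] 0

yes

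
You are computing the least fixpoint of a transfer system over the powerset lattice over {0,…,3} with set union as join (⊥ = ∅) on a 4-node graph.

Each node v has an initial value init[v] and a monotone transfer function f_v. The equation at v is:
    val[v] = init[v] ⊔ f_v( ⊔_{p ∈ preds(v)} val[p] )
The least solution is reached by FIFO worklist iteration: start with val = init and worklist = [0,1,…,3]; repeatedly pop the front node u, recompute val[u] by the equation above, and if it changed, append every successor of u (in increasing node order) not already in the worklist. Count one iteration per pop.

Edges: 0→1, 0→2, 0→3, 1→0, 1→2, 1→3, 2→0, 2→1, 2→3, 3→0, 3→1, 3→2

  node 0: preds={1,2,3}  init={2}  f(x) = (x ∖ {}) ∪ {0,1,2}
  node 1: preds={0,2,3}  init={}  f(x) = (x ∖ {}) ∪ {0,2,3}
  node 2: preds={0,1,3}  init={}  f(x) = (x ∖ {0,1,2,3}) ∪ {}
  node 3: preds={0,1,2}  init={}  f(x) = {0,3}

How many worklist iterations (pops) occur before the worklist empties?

8

Worklist (8 pops):
  #1 pop 0: in={} → {0,1,2} (was {2}); enqueue []
  #2 pop 1: in={0,1,2} → {0,1,2,3} (was {}); enqueue [0]
  #3 pop 2: in={0,1,2,3} → {} (no change)
  #4 pop 3: in={0,1,2,3} → {0,3} (was {}); enqueue [1,2]
  #5 pop 0: in={0,1,2,3} → {0,1,2,3} (was {0,1,2}); enqueue [3]
  #6 pop 1: in={0,1,2,3} → {0,1,2,3} (no change)
  #7 pop 2: in={0,1,2,3} → {} (no change)
  #8 pop 3: in={0,1,2,3} → {0,3} (no change)

Fixpoint:
  val[0] = {0,1,2,3}
  val[1] = {0,1,2,3}
  val[2] = {}
  val[3] = {0,3}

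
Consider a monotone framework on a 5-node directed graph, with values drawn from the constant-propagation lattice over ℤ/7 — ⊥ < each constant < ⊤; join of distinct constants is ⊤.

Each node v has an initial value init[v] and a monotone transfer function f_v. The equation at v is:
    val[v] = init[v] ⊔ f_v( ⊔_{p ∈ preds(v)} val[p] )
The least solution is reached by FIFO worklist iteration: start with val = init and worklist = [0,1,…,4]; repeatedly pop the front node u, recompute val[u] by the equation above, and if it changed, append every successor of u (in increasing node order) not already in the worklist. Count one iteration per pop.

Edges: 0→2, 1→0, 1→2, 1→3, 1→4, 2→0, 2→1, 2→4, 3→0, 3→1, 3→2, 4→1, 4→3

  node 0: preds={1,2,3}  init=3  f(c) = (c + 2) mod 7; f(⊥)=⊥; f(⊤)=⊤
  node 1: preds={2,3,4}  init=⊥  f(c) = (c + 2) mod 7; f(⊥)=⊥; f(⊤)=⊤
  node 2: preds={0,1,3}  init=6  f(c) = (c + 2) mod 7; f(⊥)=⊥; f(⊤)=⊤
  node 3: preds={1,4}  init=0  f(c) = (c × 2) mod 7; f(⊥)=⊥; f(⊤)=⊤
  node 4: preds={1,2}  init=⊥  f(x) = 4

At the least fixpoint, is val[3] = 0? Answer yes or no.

Iteration log — 9 steps:
  step 1. node 0  ⊔preds=⊤  new=⊤  old=3  +wl: 
  step 2. node 1  ⊔preds=⊤  new=⊤  old=⊥  +wl: 0
  step 3. node 2  ⊔preds=⊤  new=⊤  old=6  +wl: 1
  step 4. node 3  ⊔preds=⊤  new=⊤  old=0  +wl: 2
  step 5. node 4  ⊔preds=⊤  new=4  old=⊥  +wl: 3
  step 6. node 0  ⊔preds=⊤  new=⊤  stable
  step 7. node 1  ⊔preds=⊤  new=⊤  stable
  step 8. node 2  ⊔preds=⊤  new=⊤  stable
  step 9. node 3  ⊔preds=⊤  new=⊤  stable

Least fixpoint reached:
  node 0: ⊤
  node 1: ⊤
  node 2: ⊤
  node 3: ⊤
  node 4: 4

no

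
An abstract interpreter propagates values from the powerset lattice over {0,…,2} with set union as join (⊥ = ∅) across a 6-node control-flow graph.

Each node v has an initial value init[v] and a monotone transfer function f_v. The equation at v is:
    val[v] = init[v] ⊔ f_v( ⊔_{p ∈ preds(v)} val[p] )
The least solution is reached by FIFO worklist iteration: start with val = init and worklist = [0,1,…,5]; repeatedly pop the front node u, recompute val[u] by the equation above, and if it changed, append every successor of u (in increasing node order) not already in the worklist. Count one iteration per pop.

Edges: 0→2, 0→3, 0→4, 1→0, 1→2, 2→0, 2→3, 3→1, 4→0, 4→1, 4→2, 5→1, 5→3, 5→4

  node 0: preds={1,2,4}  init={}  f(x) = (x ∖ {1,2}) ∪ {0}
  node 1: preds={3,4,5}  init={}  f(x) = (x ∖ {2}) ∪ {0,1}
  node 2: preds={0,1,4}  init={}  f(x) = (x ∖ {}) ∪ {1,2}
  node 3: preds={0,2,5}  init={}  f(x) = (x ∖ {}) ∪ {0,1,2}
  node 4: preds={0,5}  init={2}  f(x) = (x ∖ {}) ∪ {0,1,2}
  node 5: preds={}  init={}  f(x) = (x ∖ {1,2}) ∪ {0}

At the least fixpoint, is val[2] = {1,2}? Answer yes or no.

Worklist (11 pops):
  #1 pop 0: in={2} → {0} (was {}); enqueue []
  #2 pop 1: in={2} → {0,1} (was {}); enqueue [0]
  #3 pop 2: in={0,1,2} → {0,1,2} (was {}); enqueue []
  #4 pop 3: in={0,1,2} → {0,1,2} (was {}); enqueue [1]
  #5 pop 4: in={0} → {0,1,2} (was {2}); enqueue [2]
  #6 pop 5: in={} → {0} (was {}); enqueue [3,4]
  #7 pop 0: in={0,1,2} → {0} (no change)
  #8 pop 1: in={0,1,2} → {0,1} (no change)
  #9 pop 2: in={0,1,2} → {0,1,2} (no change)
  #10 pop 3: in={0,1,2} → {0,1,2} (no change)
  #11 pop 4: in={0} → {0,1,2} (no change)

Fixpoint:
  val[0] = {0}
  val[1] = {0,1}
  val[2] = {0,1,2}
  val[3] = {0,1,2}
  val[4] = {0,1,2}
  val[5] = {0}

no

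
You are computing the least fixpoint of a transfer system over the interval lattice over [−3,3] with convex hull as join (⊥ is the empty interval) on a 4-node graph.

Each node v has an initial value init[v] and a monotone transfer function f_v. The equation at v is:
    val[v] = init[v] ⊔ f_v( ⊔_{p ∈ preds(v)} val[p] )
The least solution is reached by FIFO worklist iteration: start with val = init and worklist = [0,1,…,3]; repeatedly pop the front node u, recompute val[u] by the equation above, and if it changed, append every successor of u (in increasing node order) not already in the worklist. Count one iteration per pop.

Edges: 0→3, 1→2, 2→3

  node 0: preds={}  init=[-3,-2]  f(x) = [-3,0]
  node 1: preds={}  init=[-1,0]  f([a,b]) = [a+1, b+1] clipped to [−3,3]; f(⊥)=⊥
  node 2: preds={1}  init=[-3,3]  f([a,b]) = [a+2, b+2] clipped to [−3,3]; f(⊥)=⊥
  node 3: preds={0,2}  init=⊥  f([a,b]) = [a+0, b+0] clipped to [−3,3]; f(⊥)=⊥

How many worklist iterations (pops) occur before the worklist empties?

Iteration log — 4 steps:
  step 1. node 0  ⊔preds=⊥  new=[-3,0]  old=[-3,-2]  +wl: 
  step 2. node 1  ⊔preds=⊥  new=[-1,0]  stable
  step 3. node 2  ⊔preds=[-1,0]  new=[-3,3]  stable
  step 4. node 3  ⊔preds=[-3,3]  new=[-3,3]  old=⊥  +wl: 

Least fixpoint reached:
  node 0: [-3,0]
  node 1: [-1,0]
  node 2: [-3,3]
  node 3: [-3,3]

4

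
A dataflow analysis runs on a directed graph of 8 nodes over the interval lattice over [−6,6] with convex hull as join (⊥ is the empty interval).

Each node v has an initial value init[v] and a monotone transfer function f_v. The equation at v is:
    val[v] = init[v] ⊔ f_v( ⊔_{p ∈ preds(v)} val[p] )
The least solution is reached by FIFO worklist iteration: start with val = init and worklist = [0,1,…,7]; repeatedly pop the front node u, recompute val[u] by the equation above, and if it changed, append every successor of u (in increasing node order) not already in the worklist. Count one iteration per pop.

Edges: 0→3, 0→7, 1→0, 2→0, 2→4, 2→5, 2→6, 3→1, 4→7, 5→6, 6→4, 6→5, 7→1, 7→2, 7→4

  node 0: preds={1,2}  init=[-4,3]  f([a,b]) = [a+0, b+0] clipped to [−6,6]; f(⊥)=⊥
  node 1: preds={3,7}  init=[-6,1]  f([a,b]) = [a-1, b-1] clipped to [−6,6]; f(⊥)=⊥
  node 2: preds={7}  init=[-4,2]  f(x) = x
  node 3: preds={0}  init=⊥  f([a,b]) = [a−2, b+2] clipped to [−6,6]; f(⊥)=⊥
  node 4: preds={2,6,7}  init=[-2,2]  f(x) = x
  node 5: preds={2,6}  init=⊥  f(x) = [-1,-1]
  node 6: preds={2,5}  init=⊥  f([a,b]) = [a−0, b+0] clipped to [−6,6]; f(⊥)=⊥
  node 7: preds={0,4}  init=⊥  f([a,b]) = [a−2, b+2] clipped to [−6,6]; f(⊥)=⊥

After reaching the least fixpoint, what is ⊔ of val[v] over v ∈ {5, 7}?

[-6,6]

Trace (29 dequeues):
  [1] u=0 | in [-6,2] | out [-6,3] | prev [-4,3] | push {}
  [2] u=1 | in ⊥ | out [-6,1] | ==
  [3] u=2 | in ⊥ | out [-4,2] | ==
  [4] u=3 | in [-6,3] | out [-6,5] | prev ⊥ | push {1}
  [5] u=4 | in [-4,2] | out [-4,2] | prev [-2,2] | push {}
  [6] u=5 | in [-4,2] | out [-1,-1] | prev ⊥ | push {}
  [7] u=6 | in [-4,2] | out [-4,2] | prev ⊥ | push {4,5}
  [8] u=7 | in [-6,3] | out [-6,5] | prev ⊥ | push {2}
  [9] u=1 | in [-6,5] | out [-6,4] | prev [-6,1] | push {0}
  [10] u=4 | in [-6,5] | out [-6,5] | prev [-4,2] | push {7}
  [11] u=5 | in [-4,2] | out [-1,-1] | ==
  [12] u=2 | in [-6,5] | out [-6,5] | prev [-4,2] | push {4,5,6}
  [13] u=0 | in [-6,5] | out [-6,5] | prev [-6,3] | push {3}
  [14] u=7 | in [-6,5] | out [-6,6] | prev [-6,5] | push {1,2}
  [15] u=4 | in [-6,6] | out [-6,6] | prev [-6,5] | push {7}
  [16] u=5 | in [-6,5] | out [-1,-1] | ==
  [17] u=6 | in [-6,5] | out [-6,5] | prev [-4,2] | push {4,5}
  [18] u=3 | in [-6,5] | out [-6,6] | prev [-6,5] | push {}
  [19] u=1 | in [-6,6] | out [-6,5] | prev [-6,4] | push {0}
  [20] u=2 | in [-6,6] | out [-6,6] | prev [-6,5] | push {6}
  [21] u=7 | in [-6,6] | out [-6,6] | ==
  [22] u=4 | in [-6,6] | out [-6,6] | ==
  [23] u=5 | in [-6,6] | out [-1,-1] | ==
  [24] u=0 | in [-6,6] | out [-6,6] | prev [-6,5] | push {3,7}
  [25] u=6 | in [-6,6] | out [-6,6] | prev [-6,5] | push {4,5}
  [26] u=3 | in [-6,6] | out [-6,6] | ==
  [27] u=7 | in [-6,6] | out [-6,6] | ==
  [28] u=4 | in [-6,6] | out [-6,6] | ==
  [29] u=5 | in [-6,6] | out [-1,-1] | ==

Converged values:
  [0] [-6,6]
  [1] [-6,5]
  [2] [-6,6]
  [3] [-6,6]
  [4] [-6,6]
  [5] [-1,-1]
  [6] [-6,6]
  [7] [-6,6]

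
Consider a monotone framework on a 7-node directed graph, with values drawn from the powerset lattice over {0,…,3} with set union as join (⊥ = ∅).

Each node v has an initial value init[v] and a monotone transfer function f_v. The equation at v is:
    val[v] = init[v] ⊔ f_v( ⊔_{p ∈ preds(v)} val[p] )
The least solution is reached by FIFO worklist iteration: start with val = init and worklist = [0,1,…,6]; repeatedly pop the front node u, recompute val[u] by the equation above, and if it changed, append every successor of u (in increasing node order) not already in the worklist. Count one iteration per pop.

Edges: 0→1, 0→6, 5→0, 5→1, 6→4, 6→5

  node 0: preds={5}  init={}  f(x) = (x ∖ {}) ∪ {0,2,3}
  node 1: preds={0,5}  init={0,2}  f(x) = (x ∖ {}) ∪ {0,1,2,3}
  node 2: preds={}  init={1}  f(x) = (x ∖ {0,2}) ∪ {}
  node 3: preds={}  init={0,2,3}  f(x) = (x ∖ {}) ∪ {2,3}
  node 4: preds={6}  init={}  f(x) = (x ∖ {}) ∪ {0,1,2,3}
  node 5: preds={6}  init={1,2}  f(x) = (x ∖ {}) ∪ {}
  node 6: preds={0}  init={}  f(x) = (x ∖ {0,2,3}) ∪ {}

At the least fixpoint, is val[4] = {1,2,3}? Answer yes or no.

Iteration log — 9 steps:
  step 1. node 0  ⊔preds={1,2}  new={0,1,2,3}  old={}  +wl: 
  step 2. node 1  ⊔preds={0,1,2,3}  new={0,1,2,3}  old={0,2}  +wl: 
  step 3. node 2  ⊔preds={}  new={1}  stable
  step 4. node 3  ⊔preds={}  new={0,2,3}  stable
  step 5. node 4  ⊔preds={}  new={0,1,2,3}  old={}  +wl: 
  step 6. node 5  ⊔preds={}  new={1,2}  stable
  step 7. node 6  ⊔preds={0,1,2,3}  new={1}  old={}  +wl: 4,5
  step 8. node 4  ⊔preds={1}  new={0,1,2,3}  stable
  step 9. node 5  ⊔preds={1}  new={1,2}  stable

Least fixpoint reached:
  node 0: {0,1,2,3}
  node 1: {0,1,2,3}
  node 2: {1}
  node 3: {0,2,3}
  node 4: {0,1,2,3}
  node 5: {1,2}
  node 6: {1}

no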